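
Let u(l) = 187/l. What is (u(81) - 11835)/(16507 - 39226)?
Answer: 958448/1840239 ≈ 0.52083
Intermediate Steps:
(u(81) - 11835)/(16507 - 39226) = (187/81 - 11835)/(16507 - 39226) = (187*(1/81) - 11835)/(-22719) = (187/81 - 11835)*(-1/22719) = -958448/81*(-1/22719) = 958448/1840239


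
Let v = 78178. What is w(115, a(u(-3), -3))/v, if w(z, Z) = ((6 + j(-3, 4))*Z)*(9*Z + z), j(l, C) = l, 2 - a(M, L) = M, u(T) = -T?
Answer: -159/39089 ≈ -0.0040676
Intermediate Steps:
a(M, L) = 2 - M
w(z, Z) = 3*Z*(z + 9*Z) (w(z, Z) = ((6 - 3)*Z)*(9*Z + z) = (3*Z)*(z + 9*Z) = 3*Z*(z + 9*Z))
w(115, a(u(-3), -3))/v = (3*(2 - (-1)*(-3))*(115 + 9*(2 - (-1)*(-3))))/78178 = (3*(2 - 1*3)*(115 + 9*(2 - 1*3)))*(1/78178) = (3*(2 - 3)*(115 + 9*(2 - 3)))*(1/78178) = (3*(-1)*(115 + 9*(-1)))*(1/78178) = (3*(-1)*(115 - 9))*(1/78178) = (3*(-1)*106)*(1/78178) = -318*1/78178 = -159/39089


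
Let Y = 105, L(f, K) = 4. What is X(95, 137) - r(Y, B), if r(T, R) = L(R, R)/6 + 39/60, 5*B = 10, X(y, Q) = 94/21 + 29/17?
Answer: 34739/7140 ≈ 4.8654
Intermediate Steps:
X(y, Q) = 2207/357 (X(y, Q) = 94*(1/21) + 29*(1/17) = 94/21 + 29/17 = 2207/357)
B = 2 (B = (⅕)*10 = 2)
r(T, R) = 79/60 (r(T, R) = 4/6 + 39/60 = 4*(⅙) + 39*(1/60) = ⅔ + 13/20 = 79/60)
X(95, 137) - r(Y, B) = 2207/357 - 1*79/60 = 2207/357 - 79/60 = 34739/7140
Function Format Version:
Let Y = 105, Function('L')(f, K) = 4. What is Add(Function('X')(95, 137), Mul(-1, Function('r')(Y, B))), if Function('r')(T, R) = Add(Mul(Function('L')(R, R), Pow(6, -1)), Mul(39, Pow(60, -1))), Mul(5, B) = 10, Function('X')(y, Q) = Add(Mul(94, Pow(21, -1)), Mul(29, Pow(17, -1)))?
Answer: Rational(34739, 7140) ≈ 4.8654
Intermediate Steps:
Function('X')(y, Q) = Rational(2207, 357) (Function('X')(y, Q) = Add(Mul(94, Rational(1, 21)), Mul(29, Rational(1, 17))) = Add(Rational(94, 21), Rational(29, 17)) = Rational(2207, 357))
B = 2 (B = Mul(Rational(1, 5), 10) = 2)
Function('r')(T, R) = Rational(79, 60) (Function('r')(T, R) = Add(Mul(4, Pow(6, -1)), Mul(39, Pow(60, -1))) = Add(Mul(4, Rational(1, 6)), Mul(39, Rational(1, 60))) = Add(Rational(2, 3), Rational(13, 20)) = Rational(79, 60))
Add(Function('X')(95, 137), Mul(-1, Function('r')(Y, B))) = Add(Rational(2207, 357), Mul(-1, Rational(79, 60))) = Add(Rational(2207, 357), Rational(-79, 60)) = Rational(34739, 7140)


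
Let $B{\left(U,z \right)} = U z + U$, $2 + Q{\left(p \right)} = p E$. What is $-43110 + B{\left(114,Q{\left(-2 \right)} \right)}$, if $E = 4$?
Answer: $-44136$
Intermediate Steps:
$Q{\left(p \right)} = -2 + 4 p$ ($Q{\left(p \right)} = -2 + p 4 = -2 + 4 p$)
$B{\left(U,z \right)} = U + U z$
$-43110 + B{\left(114,Q{\left(-2 \right)} \right)} = -43110 + 114 \left(1 + \left(-2 + 4 \left(-2\right)\right)\right) = -43110 + 114 \left(1 - 10\right) = -43110 + 114 \left(-9\right) = -43110 - 1026 = -44136$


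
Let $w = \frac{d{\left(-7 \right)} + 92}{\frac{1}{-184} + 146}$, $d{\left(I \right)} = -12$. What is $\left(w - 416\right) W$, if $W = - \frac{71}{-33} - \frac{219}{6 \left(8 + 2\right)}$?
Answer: $\frac{919793736}{1477465} \approx 622.55$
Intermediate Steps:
$w = \frac{14720}{26863}$ ($w = \frac{-12 + 92}{\frac{1}{-184} + 146} = \frac{80}{- \frac{1}{184} + 146} = \frac{80}{\frac{26863}{184}} = 80 \cdot \frac{184}{26863} = \frac{14720}{26863} \approx 0.54797$)
$W = - \frac{989}{660}$ ($W = \left(-71\right) \left(- \frac{1}{33}\right) - \frac{219}{6 \cdot 10} = \frac{71}{33} - \frac{219}{60} = \frac{71}{33} - \frac{73}{20} = - \frac{989}{660} \approx -1.4985$)
$\left(w - 416\right) W = \left(\frac{14720}{26863} - 416\right) \left(- \frac{989}{660}\right) = \left(- \frac{11160288}{26863}\right) \left(- \frac{989}{660}\right) = \frac{919793736}{1477465}$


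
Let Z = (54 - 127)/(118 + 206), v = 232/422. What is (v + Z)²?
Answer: 491996761/4673636496 ≈ 0.10527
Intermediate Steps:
v = 116/211 (v = 232*(1/422) = 116/211 ≈ 0.54976)
Z = -73/324 ≈ -0.22531
(v + Z)² = (116/211 - 73/324)² = (22181/68364)² = 491996761/4673636496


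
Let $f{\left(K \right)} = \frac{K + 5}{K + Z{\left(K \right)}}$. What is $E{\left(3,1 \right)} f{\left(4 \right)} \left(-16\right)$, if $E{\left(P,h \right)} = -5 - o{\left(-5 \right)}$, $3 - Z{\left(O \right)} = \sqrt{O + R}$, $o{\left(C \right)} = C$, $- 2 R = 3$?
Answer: $0$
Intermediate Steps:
$R = - \frac{3}{2}$ ($R = \left(- \frac{1}{2}\right) 3 = - \frac{3}{2} \approx -1.5$)
$Z{\left(O \right)} = 3 - \sqrt{- \frac{3}{2} + O}$ ($Z{\left(O \right)} = 3 - \sqrt{O - \frac{3}{2}} = 3 - \sqrt{- \frac{3}{2} + O}$)
$f{\left(K \right)} = \frac{5 + K}{3 + K - \frac{\sqrt{-6 + 4 K}}{2}}$ ($f{\left(K \right)} = \frac{K + 5}{K - \left(-3 + \frac{\sqrt{-6 + 4 K}}{2}\right)} = \frac{5 + K}{3 + K - \frac{\sqrt{-6 + 4 K}}{2}}$)
$E{\left(P,h \right)} = 0$ ($E{\left(P,h \right)} = -5 - -5 = -5 + 5 = 0$)
$E{\left(3,1 \right)} f{\left(4 \right)} \left(-16\right) = 0 \frac{2 \left(5 + 4\right)}{6 + 2 \cdot 4 - \sqrt{2} \sqrt{-3 + 2 \cdot 4}} \left(-16\right) = 0 \cdot 2 \frac{1}{6 + 8 - \sqrt{2} \sqrt{-3 + 8}} \cdot 9 \left(-16\right) = 0 \cdot 2 \frac{1}{6 + 8 - \sqrt{2} \sqrt{5}} \cdot 9 \left(-16\right) = 0 \cdot 2 \frac{1}{6 + 8 - \sqrt{10}} \cdot 9 \left(-16\right) = 0 \cdot 2 \frac{1}{14 - \sqrt{10}} \cdot 9 \left(-16\right) = 0 \frac{18}{14 - \sqrt{10}} \left(-16\right) = 0 \left(-16\right) = 0$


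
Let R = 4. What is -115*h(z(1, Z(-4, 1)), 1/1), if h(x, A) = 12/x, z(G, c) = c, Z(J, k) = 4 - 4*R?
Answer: 115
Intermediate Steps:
Z(J, k) = -12 (Z(J, k) = 4 - 4*4 = 4 - 16 = -12)
-115*h(z(1, Z(-4, 1)), 1/1) = -1380/(-12) = -1380*(-1)/12 = -115*(-1) = 115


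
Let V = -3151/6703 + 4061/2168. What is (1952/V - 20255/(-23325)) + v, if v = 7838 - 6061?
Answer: 6698581421348/2113713055 ≈ 3169.1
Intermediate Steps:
V = 20389515/14532104 (V = -3151*1/6703 + 4061*(1/2168) = -3151/6703 + 4061/2168 = 20389515/14532104 ≈ 1.4031)
v = 1777
(1952/V - 20255/(-23325)) + v = (1952/(20389515/14532104) - 20255/(-23325)) + 1777 = (1952*(14532104/20389515) - 20255*(-1/23325)) + 1777 = (28366667008/20389515 + 4051/4665) + 1777 = 2942513322613/2113713055 + 1777 = 6698581421348/2113713055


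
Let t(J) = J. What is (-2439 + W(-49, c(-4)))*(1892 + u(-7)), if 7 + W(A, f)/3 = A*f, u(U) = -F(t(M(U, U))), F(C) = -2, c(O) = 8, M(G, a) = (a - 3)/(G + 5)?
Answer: -6886584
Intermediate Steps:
M(G, a) = (-3 + a)/(5 + G)
u(U) = 2 (u(U) = -1*(-2) = 2)
W(A, f) = -21 + 3*A*f (W(A, f) = -21 + 3*(A*f) = -21 + 3*A*f)
(-2439 + W(-49, c(-4)))*(1892 + u(-7)) = (-2439 + (-21 + 3*(-49)*8))*(1892 + 2) = (-2439 + (-21 - 1176))*1894 = (-2439 - 1197)*1894 = -3636*1894 = -6886584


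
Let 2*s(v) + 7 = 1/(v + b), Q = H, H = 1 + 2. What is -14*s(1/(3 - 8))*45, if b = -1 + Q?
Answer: 2030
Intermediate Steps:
H = 3
Q = 3
b = 2 (b = -1 + 3 = 2)
s(v) = -7/2 + 1/(2*(2 + v)) (s(v) = -7/2 + 1/(2*(v + 2)) = -7/2 + 1/(2*(2 + v)))
-14*s(1/(3 - 8))*45 = -7*(-13 - 7/(3 - 8))/(2 + 1/(3 - 8))*45 = -7*(-13 - 7/(-5))/(2 + 1/(-5))*45 = -7*(-13 - 7*(-1/5))/(2 - 1/5)*45 = -7*(-13 + 7/5)/9/5*45 = -7*5*(-58)/(9*5)*45 = -14*(-29/9)*45 = (406/9)*45 = 2030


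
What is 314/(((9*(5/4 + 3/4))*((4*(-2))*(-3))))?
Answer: 157/216 ≈ 0.72685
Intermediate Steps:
314/(((9*(5/4 + 3/4))*((4*(-2))*(-3)))) = 314/(((9*(5*(¼) + 3*(¼)))*(-8*(-3)))) = 314/(((9*(5/4 + ¾))*24)) = 314/(((9*2)*24)) = 314/((18*24)) = 314/432 = 314*(1/432) = 157/216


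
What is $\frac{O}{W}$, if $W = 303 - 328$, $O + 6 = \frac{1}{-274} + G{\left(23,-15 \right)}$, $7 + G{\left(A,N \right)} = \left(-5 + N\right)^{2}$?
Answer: $- \frac{106037}{6850} \approx -15.48$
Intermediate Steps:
$G{\left(A,N \right)} = -7 + \left(-5 + N\right)^{2}$
$O = \frac{106037}{274}$ ($O = -6 - \left(7 + \frac{1}{274} - \left(-5 - 15\right)^{2}\right) = -6 - \left(\frac{1919}{274} - 400\right) = -6 + \left(- \frac{1}{274} + \left(-7 + 400\right)\right) = -6 + \left(- \frac{1}{274} + 393\right) = -6 + \frac{107681}{274} = \frac{106037}{274} \approx 387.0$)
$W = -25$ ($W = 303 - 328 = -25$)
$\frac{O}{W} = \frac{106037}{274 \left(-25\right)} = \frac{106037}{274} \left(- \frac{1}{25}\right) = - \frac{106037}{6850}$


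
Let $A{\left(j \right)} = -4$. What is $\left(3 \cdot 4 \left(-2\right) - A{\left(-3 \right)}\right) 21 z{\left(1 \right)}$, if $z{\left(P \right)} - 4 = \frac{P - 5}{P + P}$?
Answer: $-840$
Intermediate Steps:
$z{\left(P \right)} = 4 + \frac{-5 + P}{2 P}$ ($z{\left(P \right)} = 4 + \frac{P - 5}{P + P} = 4 + \frac{-5 + P}{2 P}$)
$\left(3 \cdot 4 \left(-2\right) - A{\left(-3 \right)}\right) 21 z{\left(1 \right)} = \left(3 \cdot 4 \left(-2\right) - -4\right) 21 \frac{-5 + 9 \cdot 1}{2 \cdot 1} = \left(12 \left(-2\right) + 4\right) 21 \cdot \frac{1}{2} \cdot 1 \left(-5 + 9\right) = \left(-24 + 4\right) 21 \cdot \frac{1}{2} \cdot 1 \cdot 4 = \left(-20\right) 21 \cdot 2 = \left(-420\right) 2 = -840$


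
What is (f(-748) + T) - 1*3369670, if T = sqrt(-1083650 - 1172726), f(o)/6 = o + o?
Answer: -3378646 + 2*I*sqrt(564094) ≈ -3.3786e+6 + 1502.1*I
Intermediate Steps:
f(o) = 12*o (f(o) = 6*(o + o) = 6*(2*o) = 12*o)
T = 2*I*sqrt(564094) (T = sqrt(-2256376) = 2*I*sqrt(564094) ≈ 1502.1*I)
(f(-748) + T) - 1*3369670 = (12*(-748) + 2*I*sqrt(564094)) - 1*3369670 = (-8976 + 2*I*sqrt(564094)) - 3369670 = -3378646 + 2*I*sqrt(564094)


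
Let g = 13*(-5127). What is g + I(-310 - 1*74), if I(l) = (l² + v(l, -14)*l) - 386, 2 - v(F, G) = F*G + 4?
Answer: 2145571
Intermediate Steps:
v(F, G) = -2 - F*G (v(F, G) = 2 - (F*G + 4) = 2 - (4 + F*G) = 2 + (-4 - F*G) = -2 - F*G)
g = -66651
I(l) = -386 + l² + l*(-2 + 14*l) (I(l) = (l² + (-2 - 1*l*(-14))*l) - 386 = (l² + (-2 + 14*l)*l) - 386 = (l² + l*(-2 + 14*l)) - 386 = -386 + l² + l*(-2 + 14*l))
g + I(-310 - 1*74) = -66651 + (-386 - 2*(-310 - 1*74) + 15*(-310 - 1*74)²) = -66651 + (-386 - 2*(-310 - 74) + 15*(-310 - 74)²) = -66651 + (-386 - 2*(-384) + 15*(-384)²) = -66651 + (-386 + 768 + 15*147456) = -66651 + (-386 + 768 + 2211840) = -66651 + 2212222 = 2145571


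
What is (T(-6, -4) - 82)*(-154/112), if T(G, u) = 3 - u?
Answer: 825/8 ≈ 103.13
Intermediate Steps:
(T(-6, -4) - 82)*(-154/112) = ((3 - 1*(-4)) - 82)*(-154/112) = ((3 + 4) - 82)*(-154*1/112) = (7 - 82)*(-11/8) = -75*(-11/8) = 825/8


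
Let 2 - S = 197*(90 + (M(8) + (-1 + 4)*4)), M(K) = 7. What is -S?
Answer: 21471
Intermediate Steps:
S = -21471 (S = 2 - 197*(90 + (7 + (-1 + 4)*4)) = 2 - 197*(90 + (7 + 3*4)) = 2 - 197*(90 + (7 + 12)) = 2 - 197*(90 + 19) = 2 - 197*109 = 2 - 1*21473 = 2 - 21473 = -21471)
-S = -1*(-21471) = 21471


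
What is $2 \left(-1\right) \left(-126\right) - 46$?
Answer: $206$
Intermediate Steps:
$2 \left(-1\right) \left(-126\right) - 46 = \left(-2\right) \left(-126\right) - 46 = 252 - 46 = 206$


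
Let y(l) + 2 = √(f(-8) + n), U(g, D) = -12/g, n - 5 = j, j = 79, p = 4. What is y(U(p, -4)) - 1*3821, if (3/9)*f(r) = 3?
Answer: -3823 + √93 ≈ -3813.4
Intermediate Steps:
f(r) = 9 (f(r) = 3*3 = 9)
n = 84 (n = 5 + 79 = 84)
y(l) = -2 + √93 (y(l) = -2 + √(9 + 84) = -2 + √93)
y(U(p, -4)) - 1*3821 = (-2 + √93) - 1*3821 = (-2 + √93) - 3821 = -3823 + √93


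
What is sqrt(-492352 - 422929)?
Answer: I*sqrt(915281) ≈ 956.7*I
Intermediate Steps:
sqrt(-492352 - 422929) = sqrt(-915281) = I*sqrt(915281)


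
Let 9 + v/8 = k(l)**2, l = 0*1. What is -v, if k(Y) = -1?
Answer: 64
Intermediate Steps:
l = 0
v = -64 (v = -72 + 8*(-1)**2 = -72 + 8*1 = -72 + 8 = -64)
-v = -1*(-64) = 64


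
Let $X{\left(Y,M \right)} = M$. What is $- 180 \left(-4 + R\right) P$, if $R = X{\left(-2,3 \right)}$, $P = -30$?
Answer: $-5400$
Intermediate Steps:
$R = 3$
$- 180 \left(-4 + R\right) P = - 180 \left(-4 + 3\right) \left(-30\right) = - 180 \left(\left(-1\right) \left(-30\right)\right) = \left(-180\right) 30 = -5400$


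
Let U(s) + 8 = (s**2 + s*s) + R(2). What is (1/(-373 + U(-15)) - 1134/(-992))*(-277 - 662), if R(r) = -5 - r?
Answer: -539925/496 ≈ -1088.6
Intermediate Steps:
U(s) = -15 + 2*s**2 (U(s) = -8 + ((s**2 + s*s) + (-5 - 1*2)) = -8 + ((s**2 + s**2) + (-5 - 2)) = -8 + (2*s**2 - 7) = -8 + (-7 + 2*s**2) = -15 + 2*s**2)
(1/(-373 + U(-15)) - 1134/(-992))*(-277 - 662) = (1/(-373 + (-15 + 2*(-15)**2)) - 1134/(-992))*(-277 - 662) = (1/(-373 + (-15 + 2*225)) - 1134*(-1/992))*(-939) = (1/(-373 + (-15 + 450)) + 567/496)*(-939) = (1/(-373 + 435) + 567/496)*(-939) = (1/62 + 567/496)*(-939) = (575/496)*(-939) = -539925/496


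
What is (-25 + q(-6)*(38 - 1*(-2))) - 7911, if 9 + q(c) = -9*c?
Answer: -6136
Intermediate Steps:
q(c) = -9 - 9*c
(-25 + q(-6)*(38 - 1*(-2))) - 7911 = (-25 + (-9 - 9*(-6))*(38 - 1*(-2))) - 7911 = (-25 + (-9 + 54)*(38 + 2)) - 7911 = (-25 + 45*40) - 7911 = (-25 + 1800) - 7911 = 1775 - 7911 = -6136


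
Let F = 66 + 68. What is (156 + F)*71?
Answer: 20590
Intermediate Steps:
F = 134
(156 + F)*71 = (156 + 134)*71 = 290*71 = 20590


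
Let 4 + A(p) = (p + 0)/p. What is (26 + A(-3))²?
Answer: 529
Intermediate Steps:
A(p) = -3 (A(p) = -4 + (p + 0)/p = -4 + p/p = -4 + 1 = -3)
(26 + A(-3))² = (26 - 3)² = 23² = 529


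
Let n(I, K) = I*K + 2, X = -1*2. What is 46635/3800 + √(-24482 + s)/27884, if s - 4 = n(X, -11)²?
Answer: 9327/760 + I*√23902/27884 ≈ 12.272 + 0.0055445*I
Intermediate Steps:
X = -2
n(I, K) = 2 + I*K
s = 580 (s = 4 + (2 - 2*(-11))² = 4 + (2 + 22)² = 4 + 24² = 4 + 576 = 580)
46635/3800 + √(-24482 + s)/27884 = 46635/3800 + √(-24482 + 580)/27884 = 46635*(1/3800) + √(-23902)*(1/27884) = 9327/760 + (I*√23902)*(1/27884) = 9327/760 + I*√23902/27884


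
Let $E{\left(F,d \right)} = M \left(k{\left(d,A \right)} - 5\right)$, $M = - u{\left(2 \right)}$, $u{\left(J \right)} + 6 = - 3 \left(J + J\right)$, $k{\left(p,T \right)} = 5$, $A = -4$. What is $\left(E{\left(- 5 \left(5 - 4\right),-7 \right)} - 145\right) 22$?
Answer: $-3190$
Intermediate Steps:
$u{\left(J \right)} = -6 - 6 J$ ($u{\left(J \right)} = -6 - 3 \left(J + J\right) = -6 - 3 \cdot 2 J = -6 - 6 J$)
$M = 18$ ($M = - (-6 - 12) = \left(-1\right) \left(-18\right) = 18$)
$E{\left(F,d \right)} = 0$ ($E{\left(F,d \right)} = 18 \left(5 - 5\right) = 18 \cdot 0 = 0$)
$\left(E{\left(- 5 \left(5 - 4\right),-7 \right)} - 145\right) 22 = \left(0 - 145\right) 22 = \left(-145\right) 22 = -3190$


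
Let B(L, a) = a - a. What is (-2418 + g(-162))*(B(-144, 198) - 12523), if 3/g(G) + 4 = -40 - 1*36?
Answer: 2422486689/80 ≈ 3.0281e+7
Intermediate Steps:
B(L, a) = 0
g(G) = -3/80 (g(G) = 3/(-4 + (-40 - 1*36)) = 3/(-4 + (-40 - 36)) = 3/(-4 - 76) = 3/(-80) = 3*(-1/80) = -3/80)
(-2418 + g(-162))*(B(-144, 198) - 12523) = (-2418 - 3/80)*(0 - 12523) = -193443/80*(-12523) = 2422486689/80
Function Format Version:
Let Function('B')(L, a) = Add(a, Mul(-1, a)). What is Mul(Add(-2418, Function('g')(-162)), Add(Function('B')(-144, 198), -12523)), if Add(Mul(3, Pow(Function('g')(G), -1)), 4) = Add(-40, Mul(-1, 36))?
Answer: Rational(2422486689, 80) ≈ 3.0281e+7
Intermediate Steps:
Function('B')(L, a) = 0
Function('g')(G) = Rational(-3, 80) (Function('g')(G) = Mul(3, Pow(Add(-4, Add(-40, Mul(-1, 36))), -1)) = Mul(3, Pow(Add(-4, Add(-40, -36)), -1)) = Mul(3, Pow(Add(-4, -76), -1)) = Mul(3, Pow(-80, -1)) = Mul(3, Rational(-1, 80)) = Rational(-3, 80))
Mul(Add(-2418, Function('g')(-162)), Add(Function('B')(-144, 198), -12523)) = Mul(Add(-2418, Rational(-3, 80)), Add(0, -12523)) = Mul(Rational(-193443, 80), -12523) = Rational(2422486689, 80)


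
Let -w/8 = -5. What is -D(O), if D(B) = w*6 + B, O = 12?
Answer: -252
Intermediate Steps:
w = 40 (w = -8*(-5) = 40)
D(B) = 240 + B (D(B) = 40*6 + B = 240 + B)
-D(O) = -(240 + 12) = -1*252 = -252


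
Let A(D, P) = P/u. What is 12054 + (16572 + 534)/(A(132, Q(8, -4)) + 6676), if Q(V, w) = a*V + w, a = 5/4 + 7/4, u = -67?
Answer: 2696281395/223636 ≈ 12057.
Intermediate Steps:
a = 3 (a = 5*(1/4) + 7*(1/4) = 5/4 + 7/4 = 3)
Q(V, w) = w + 3*V (Q(V, w) = 3*V + w = w + 3*V)
A(D, P) = -P/67 (A(D, P) = P/(-67) = P*(-1/67) = -P/67)
12054 + (16572 + 534)/(A(132, Q(8, -4)) + 6676) = 12054 + (16572 + 534)/(-(-4 + 3*8)/67 + 6676) = 12054 + 17106/(-(-4 + 24)/67 + 6676) = 12054 + 17106/(-1/67*20 + 6676) = 12054 + 17106/(-20/67 + 6676) = 12054 + 17106/(447272/67) = 12054 + 17106*(67/447272) = 12054 + 573051/223636 = 2696281395/223636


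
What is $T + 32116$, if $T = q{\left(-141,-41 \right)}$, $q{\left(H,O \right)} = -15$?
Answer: $32101$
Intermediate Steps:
$T = -15$
$T + 32116 = -15 + 32116 = 32101$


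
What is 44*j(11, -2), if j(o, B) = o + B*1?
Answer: 396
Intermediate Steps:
j(o, B) = B + o (j(o, B) = o + B = B + o)
44*j(11, -2) = 44*(-2 + 11) = 44*9 = 396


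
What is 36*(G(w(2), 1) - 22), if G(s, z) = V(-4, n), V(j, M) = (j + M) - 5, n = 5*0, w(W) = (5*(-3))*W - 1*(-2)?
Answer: -1116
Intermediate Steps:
w(W) = 2 - 15*W (w(W) = -15*W + 2 = 2 - 15*W)
n = 0
V(j, M) = -5 + M + j (V(j, M) = (M + j) - 5 = -5 + M + j)
G(s, z) = -9 (G(s, z) = -5 + 0 - 4 = -9)
36*(G(w(2), 1) - 22) = 36*(-9 - 22) = 36*(-31) = -1116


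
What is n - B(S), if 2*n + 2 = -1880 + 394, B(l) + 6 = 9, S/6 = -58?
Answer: -747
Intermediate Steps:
S = -348 (S = 6*(-58) = -348)
B(l) = 3 (B(l) = -6 + 9 = 3)
n = -744 (n = -1 + (-1880 + 394)/2 = -1 + (½)*(-1486) = -1 - 743 = -744)
n - B(S) = -744 - 1*3 = -744 - 3 = -747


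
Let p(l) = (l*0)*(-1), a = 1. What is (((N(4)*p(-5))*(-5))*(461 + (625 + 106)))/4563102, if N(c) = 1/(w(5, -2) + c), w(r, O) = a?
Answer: 0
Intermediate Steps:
p(l) = 0 (p(l) = 0*(-1) = 0)
w(r, O) = 1
N(c) = 1/(1 + c)
(((N(4)*p(-5))*(-5))*(461 + (625 + 106)))/4563102 = (((0/(1 + 4))*(-5))*(461 + (625 + 106)))/4563102 = (((0/5)*(-5))*(461 + 731))*(1/4563102) = ((((⅕)*0)*(-5))*1192)*(1/4563102) = ((0*(-5))*1192)*(1/4563102) = (0*1192)*(1/4563102) = 0*(1/4563102) = 0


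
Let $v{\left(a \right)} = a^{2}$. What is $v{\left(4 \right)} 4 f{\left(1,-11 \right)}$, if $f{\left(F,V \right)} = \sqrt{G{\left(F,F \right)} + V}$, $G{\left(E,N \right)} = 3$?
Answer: $128 i \sqrt{2} \approx 181.02 i$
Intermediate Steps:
$f{\left(F,V \right)} = \sqrt{3 + V}$
$v{\left(4 \right)} 4 f{\left(1,-11 \right)} = 4^{2} \cdot 4 \sqrt{3 - 11} = 16 \cdot 4 \sqrt{-8} = 64 \cdot 2 i \sqrt{2} = 128 i \sqrt{2}$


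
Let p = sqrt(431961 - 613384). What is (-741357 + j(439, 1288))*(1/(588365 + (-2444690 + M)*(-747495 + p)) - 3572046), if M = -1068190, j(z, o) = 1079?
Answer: 3646577352134601492420671917588409726/1379029461130618691610485 - 520101556128*I*sqrt(181423)/1379029461130618691610485 ≈ 2.6443e+12 - 1.6064e-10*I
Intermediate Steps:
p = I*sqrt(181423) (p = sqrt(-181423) = I*sqrt(181423) ≈ 425.94*I)
(-741357 + j(439, 1288))*(1/(588365 + (-2444690 + M)*(-747495 + p)) - 3572046) = (-741357 + 1079)*(1/(588365 + (-2444690 - 1068190)*(-747495 + I*sqrt(181423))) - 3572046) = -740278*(1/(588365 - 3512880*(-747495 + I*sqrt(181423))) - 3572046) = -740278*(1/(588365 + (2625860235600 - 3512880*I*sqrt(181423))) - 3572046) = -740278*(1/(2625860823965 - 3512880*I*sqrt(181423)) - 3572046) = -740278*(-3572046 + 1/(2625860823965 - 3512880*I*sqrt(181423))) = 2644307068788 - 740278/(2625860823965 - 3512880*I*sqrt(181423))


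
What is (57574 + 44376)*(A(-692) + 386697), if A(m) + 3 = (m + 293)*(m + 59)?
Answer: 65172658950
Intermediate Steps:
A(m) = -3 + (59 + m)*(293 + m) (A(m) = -3 + (m + 293)*(m + 59) = -3 + (293 + m)*(59 + m) = -3 + (59 + m)*(293 + m))
(57574 + 44376)*(A(-692) + 386697) = (57574 + 44376)*((17284 + (-692)² + 352*(-692)) + 386697) = 101950*((17284 + 478864 - 243584) + 386697) = 101950*(252564 + 386697) = 101950*639261 = 65172658950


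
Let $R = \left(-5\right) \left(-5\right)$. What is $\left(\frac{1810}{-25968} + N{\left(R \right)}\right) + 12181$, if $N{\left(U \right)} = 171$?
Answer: $\frac{160377463}{12984} \approx 12352.0$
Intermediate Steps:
$R = 25$
$\left(\frac{1810}{-25968} + N{\left(R \right)}\right) + 12181 = \left(\frac{1810}{-25968} + 171\right) + 12181 = \left(1810 \left(- \frac{1}{25968}\right) + 171\right) + 12181 = \left(- \frac{905}{12984} + 171\right) + 12181 = \frac{2219359}{12984} + 12181 = \frac{160377463}{12984}$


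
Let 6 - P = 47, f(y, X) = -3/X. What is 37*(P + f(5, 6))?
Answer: -3071/2 ≈ -1535.5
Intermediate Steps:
P = -41 (P = 6 - 1*47 = 6 - 47 = -41)
37*(P + f(5, 6)) = 37*(-41 - 3/6) = 37*(-41 - 3*1/6) = 37*(-41 - 1/2) = 37*(-83/2) = -3071/2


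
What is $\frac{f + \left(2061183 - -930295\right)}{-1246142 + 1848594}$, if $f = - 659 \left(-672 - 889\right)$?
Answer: $\frac{4020177}{602452} \approx 6.673$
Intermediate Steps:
$f = 1028699$ ($f = \left(-659\right) \left(-1561\right) = 1028699$)
$\frac{f + \left(2061183 - -930295\right)}{-1246142 + 1848594} = \frac{1028699 + \left(2061183 - -930295\right)}{-1246142 + 1848594} = \frac{1028699 + \left(2061183 + 930295\right)}{602452} = \left(1028699 + 2991478\right) \frac{1}{602452} = 4020177 \cdot \frac{1}{602452} = \frac{4020177}{602452}$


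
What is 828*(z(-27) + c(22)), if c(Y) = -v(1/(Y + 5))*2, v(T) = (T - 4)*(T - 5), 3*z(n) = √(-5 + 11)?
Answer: -2638192/81 + 276*√6 ≈ -31894.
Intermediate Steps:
z(n) = √6/3 (z(n) = √(-5 + 11)/3 = √6/3)
v(T) = (-5 + T)*(-4 + T) (v(T) = (-4 + T)*(-5 + T) = (-5 + T)*(-4 + T))
c(Y) = -40 - 2/(5 + Y)² + 18/(5 + Y) (c(Y) = -(20 + (1/(Y + 5))² - 9/(Y + 5))*2 = -(20 + (1/(5 + Y))² - 9/(5 + Y))*2 = -(20 + (5 + Y)⁻² - 9/(5 + Y))*2 = (-20 - 1/(5 + Y)² + 9/(5 + Y))*2 = -40 - 2/(5 + Y)² + 18/(5 + Y))
828*(z(-27) + c(22)) = 828*(√6/3 + 2*(-456 - 191*22 - 20*22²)/(25 + 22² + 10*22)) = 828*(√6/3 + 2*(-456 - 4202 - 20*484)/(25 + 484 + 220)) = 828*(√6/3 + 2*(-456 - 4202 - 9680)/729) = 828*(√6/3 + 2*(1/729)*(-14338)) = 828*(√6/3 - 28676/729) = 828*(-28676/729 + √6/3) = -2638192/81 + 276*√6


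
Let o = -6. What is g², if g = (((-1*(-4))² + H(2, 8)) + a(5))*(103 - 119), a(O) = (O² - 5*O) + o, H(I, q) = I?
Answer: 36864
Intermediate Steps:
a(O) = -6 + O² - 5*O (a(O) = (O² - 5*O) - 6 = -6 + O² - 5*O)
g = -192 (g = (((-1*(-4))² + 2) + (-6 + 5² - 5*5))*(103 - 119) = ((4² + 2) + (-6 + 25 - 25))*(-16) = ((16 + 2) - 6)*(-16) = (18 - 6)*(-16) = 12*(-16) = -192)
g² = (-192)² = 36864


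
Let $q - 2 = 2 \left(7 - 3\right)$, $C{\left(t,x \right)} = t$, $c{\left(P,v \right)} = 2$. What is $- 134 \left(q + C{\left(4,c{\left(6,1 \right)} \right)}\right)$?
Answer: $-1876$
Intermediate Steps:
$q = 10$ ($q = 2 + 2 \left(7 - 3\right) = 2 + 2 \cdot 4 = 2 + 8 = 10$)
$- 134 \left(q + C{\left(4,c{\left(6,1 \right)} \right)}\right) = - 134 \left(10 + 4\right) = \left(-134\right) 14 = -1876$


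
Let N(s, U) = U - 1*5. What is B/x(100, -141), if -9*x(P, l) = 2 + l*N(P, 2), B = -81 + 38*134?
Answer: -45099/425 ≈ -106.12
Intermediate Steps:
N(s, U) = -5 + U (N(s, U) = U - 5 = -5 + U)
B = 5011 (B = -81 + 5092 = 5011)
x(P, l) = -2/9 + l/3 (x(P, l) = -(2 + l*(-5 + 2))/9 = -(2 + l*(-3))/9 = -(2 - 3*l)/9 = -2/9 + l/3)
B/x(100, -141) = 5011/(-2/9 + (⅓)*(-141)) = 5011/(-2/9 - 47) = 5011/(-425/9) = 5011*(-9/425) = -45099/425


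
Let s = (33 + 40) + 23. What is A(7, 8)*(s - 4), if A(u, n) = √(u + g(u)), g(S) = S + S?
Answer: 92*√21 ≈ 421.60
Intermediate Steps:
g(S) = 2*S
s = 96 (s = 73 + 23 = 96)
A(u, n) = √3*√u (A(u, n) = √(u + 2*u) = √(3*u) = √3*√u)
A(7, 8)*(s - 4) = (√3*√7)*(96 - 4) = √21*92 = 92*√21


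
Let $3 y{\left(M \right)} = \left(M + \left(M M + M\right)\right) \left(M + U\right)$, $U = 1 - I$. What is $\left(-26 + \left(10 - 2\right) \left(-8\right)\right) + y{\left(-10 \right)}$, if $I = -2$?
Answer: $- \frac{830}{3} \approx -276.67$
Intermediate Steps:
$U = 3$ ($U = 1 - -2 = 1 + 2 = 3$)
$y{\left(M \right)} = \frac{\left(3 + M\right) \left(M^{2} + 2 M\right)}{3}$ ($y{\left(M \right)} = \frac{\left(M + \left(M M + M\right)\right) \left(M + 3\right)}{3} = \frac{\left(M + \left(M^{2} + M\right)\right) \left(3 + M\right)}{3} = \frac{\left(M + \left(M + M^{2}\right)\right) \left(3 + M\right)}{3} = \frac{\left(M^{2} + 2 M\right) \left(3 + M\right)}{3} = \frac{\left(3 + M\right) \left(M^{2} + 2 M\right)}{3}$)
$\left(-26 + \left(10 - 2\right) \left(-8\right)\right) + y{\left(-10 \right)} = \left(-26 + \left(10 - 2\right) \left(-8\right)\right) + \frac{1}{3} \left(-10\right) \left(6 + \left(-10\right)^{2} + 5 \left(-10\right)\right) = \left(-26 + 8 \left(-8\right)\right) + \frac{1}{3} \left(-10\right) \left(6 + 100 - 50\right) = \left(-26 - 64\right) + \frac{1}{3} \left(-10\right) 56 = -90 - \frac{560}{3} = - \frac{830}{3}$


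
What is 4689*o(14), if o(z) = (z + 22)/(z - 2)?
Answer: 14067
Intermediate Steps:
o(z) = (22 + z)/(-2 + z)
4689*o(14) = 4689*((22 + 14)/(-2 + 14)) = 4689*(36/12) = 4689*((1/12)*36) = 4689*3 = 14067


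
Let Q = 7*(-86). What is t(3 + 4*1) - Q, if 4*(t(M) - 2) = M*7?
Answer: 2465/4 ≈ 616.25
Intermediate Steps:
t(M) = 2 + 7*M/4 (t(M) = 2 + (M*7)/4 = 2 + (7*M)/4 = 2 + 7*M/4)
Q = -602
t(3 + 4*1) - Q = (2 + 7*(3 + 4*1)/4) - 1*(-602) = (2 + 7*(3 + 4)/4) + 602 = (2 + (7/4)*7) + 602 = (2 + 49/4) + 602 = 57/4 + 602 = 2465/4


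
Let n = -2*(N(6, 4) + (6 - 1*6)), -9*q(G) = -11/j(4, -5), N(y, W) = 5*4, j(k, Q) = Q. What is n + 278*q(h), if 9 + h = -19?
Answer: -4858/45 ≈ -107.96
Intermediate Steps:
h = -28 (h = -9 - 19 = -28)
N(y, W) = 20
q(G) = -11/45 (q(G) = -(-11)/(9*(-5)) = -(-11)*(-1)/(9*5) = -⅑*11/5 = -11/45)
n = -40 (n = -2*(20 + (6 - 1*6)) = -2*(20 + (6 - 6)) = -2*(20 + 0) = -2*20 = -40)
n + 278*q(h) = -40 + 278*(-11/45) = -40 - 3058/45 = -4858/45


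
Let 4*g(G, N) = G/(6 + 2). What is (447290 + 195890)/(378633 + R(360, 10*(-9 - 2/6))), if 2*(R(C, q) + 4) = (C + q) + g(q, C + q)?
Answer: 5145440/3030087 ≈ 1.6981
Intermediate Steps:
g(G, N) = G/32 (g(G, N) = (G/(6 + 2))/4 = (G/8)/4 = G/32)
R(C, q) = -4 + C/2 + 33*q/64 (R(C, q) = -4 + ((C + q) + q/32)/2 = -4 + (C + 33*q/32)/2 = -4 + (C/2 + 33*q/64) = -4 + C/2 + 33*q/64)
(447290 + 195890)/(378633 + R(360, 10*(-9 - 2/6))) = (447290 + 195890)/(378633 + (-4 + (1/2)*360 + 33*(10*(-9 - 2/6))/64)) = 643180/(378633 + (-4 + 180 + 33*(10*(-9 - 2*1/6))/64)) = 643180/(378633 + (-4 + 180 + 33*(10*(-9 - 1/3))/64)) = 643180/(378633 + (-4 + 180 + 33*(10*(-28/3))/64)) = 643180/(378633 + (-4 + 180 + (33/64)*(-280/3))) = 643180/(378633 + (-4 + 180 - 385/8)) = 643180/(378633 + 1023/8) = 643180/(3030087/8) = 643180*(8/3030087) = 5145440/3030087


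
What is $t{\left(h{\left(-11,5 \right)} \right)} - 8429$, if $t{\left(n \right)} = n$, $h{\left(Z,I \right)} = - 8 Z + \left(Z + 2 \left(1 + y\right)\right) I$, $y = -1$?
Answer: $-8396$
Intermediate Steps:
$h{\left(Z,I \right)} = - 8 Z + I Z$ ($h{\left(Z,I \right)} = - 8 Z + \left(Z + 2 \left(1 - 1\right)\right) I = - 8 Z + \left(Z + 2 \cdot 0\right) I = - 8 Z + \left(Z + 0\right) I = - 8 Z + Z I = - 8 Z + I Z$)
$t{\left(h{\left(-11,5 \right)} \right)} - 8429 = - 11 \left(-8 + 5\right) - 8429 = \left(-11\right) \left(-3\right) - 8429 = 33 - 8429 = -8396$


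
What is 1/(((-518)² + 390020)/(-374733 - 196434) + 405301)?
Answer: 190389/77164632641 ≈ 2.4673e-6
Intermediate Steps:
1/(((-518)² + 390020)/(-374733 - 196434) + 405301) = 1/((268324 + 390020)/(-571167) + 405301) = 1/(658344*(-1/571167) + 405301) = 1/(-219448/190389 + 405301) = 1/(77164632641/190389) = 190389/77164632641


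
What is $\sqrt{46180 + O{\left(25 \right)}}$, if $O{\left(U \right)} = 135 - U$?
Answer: $\sqrt{46290} \approx 215.15$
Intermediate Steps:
$\sqrt{46180 + O{\left(25 \right)}} = \sqrt{46180 + \left(135 - 25\right)} = \sqrt{46180 + 110} = \sqrt{46290}$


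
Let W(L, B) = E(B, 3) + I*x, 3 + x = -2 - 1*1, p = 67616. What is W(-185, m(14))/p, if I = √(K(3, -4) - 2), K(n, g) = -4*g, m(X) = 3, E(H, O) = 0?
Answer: -3*√14/33808 ≈ -0.00033202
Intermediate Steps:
x = -6 (x = -3 + (-2 - 1*1) = -3 + (-2 - 1) = -3 - 3 = -6)
I = √14 (I = √(-4*(-4) - 2) = √(16 - 2) = √14 ≈ 3.7417)
W(L, B) = -6*√14 (W(L, B) = 0 + √14*(-6) = 0 - 6*√14 = -6*√14)
W(-185, m(14))/p = -6*√14/67616 = -6*√14*(1/67616) = -3*√14/33808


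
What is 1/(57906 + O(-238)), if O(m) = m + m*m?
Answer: 1/114312 ≈ 8.7480e-6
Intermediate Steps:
O(m) = m + m²
1/(57906 + O(-238)) = 1/(57906 - 238*(1 - 238)) = 1/(57906 - 238*(-237)) = 1/(57906 + 56406) = 1/114312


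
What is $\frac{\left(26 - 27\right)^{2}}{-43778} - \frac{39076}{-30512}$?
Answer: $\frac{213829827}{166969292} \approx 1.2807$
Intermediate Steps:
$\frac{\left(26 - 27\right)^{2}}{-43778} - \frac{39076}{-30512} = \left(-1\right)^{2} \left(- \frac{1}{43778}\right) - - \frac{9769}{7628} = 1 \left(- \frac{1}{43778}\right) + \frac{9769}{7628} = - \frac{1}{43778} + \frac{9769}{7628} = \frac{213829827}{166969292}$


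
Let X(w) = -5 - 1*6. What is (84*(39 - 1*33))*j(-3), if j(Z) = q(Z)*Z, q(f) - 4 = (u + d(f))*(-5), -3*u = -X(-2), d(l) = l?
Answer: -56448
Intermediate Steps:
X(w) = -11 (X(w) = -5 - 6 = -11)
u = -11/3 (u = -(-1)*(-11)/3 = -1/3*11 = -11/3 ≈ -3.6667)
q(f) = 67/3 - 5*f (q(f) = 4 + (-11/3 + f)*(-5) = 4 + (55/3 - 5*f) = 67/3 - 5*f)
j(Z) = Z*(67/3 - 5*Z) (j(Z) = (67/3 - 5*Z)*Z = Z*(67/3 - 5*Z))
(84*(39 - 1*33))*j(-3) = (84*(39 - 1*33))*((1/3)*(-3)*(67 - 15*(-3))) = (84*(39 - 33))*((1/3)*(-3)*(67 + 45)) = (84*6)*((1/3)*(-3)*112) = 504*(-112) = -56448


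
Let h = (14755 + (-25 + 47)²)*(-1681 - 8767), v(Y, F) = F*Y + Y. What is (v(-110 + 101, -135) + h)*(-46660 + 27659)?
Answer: 3025260669866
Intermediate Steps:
v(Y, F) = Y + F*Y
h = -159217072 (h = (14755 + 22²)*(-10448) = (14755 + 484)*(-10448) = 15239*(-10448) = -159217072)
(v(-110 + 101, -135) + h)*(-46660 + 27659) = ((-110 + 101)*(1 - 135) - 159217072)*(-46660 + 27659) = (-9*(-134) - 159217072)*(-19001) = (1206 - 159217072)*(-19001) = -159215866*(-19001) = 3025260669866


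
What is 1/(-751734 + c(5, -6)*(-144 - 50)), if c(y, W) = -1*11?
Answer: -1/749600 ≈ -1.3340e-6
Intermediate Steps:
c(y, W) = -11
1/(-751734 + c(5, -6)*(-144 - 50)) = 1/(-751734 - 11*(-144 - 50)) = 1/(-751734 - 11*(-194)) = 1/(-751734 + 2134) = 1/(-749600) = -1/749600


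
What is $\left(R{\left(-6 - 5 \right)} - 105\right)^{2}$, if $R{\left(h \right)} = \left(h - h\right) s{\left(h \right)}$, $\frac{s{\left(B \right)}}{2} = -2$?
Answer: $11025$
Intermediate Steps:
$s{\left(B \right)} = -4$ ($s{\left(B \right)} = 2 \left(-2\right) = -4$)
$R{\left(h \right)} = 0$ ($R{\left(h \right)} = \left(h - h\right) \left(-4\right) = 0 \left(-4\right) = 0$)
$\left(R{\left(-6 - 5 \right)} - 105\right)^{2} = \left(0 - 105\right)^{2} = \left(-105\right)^{2} = 11025$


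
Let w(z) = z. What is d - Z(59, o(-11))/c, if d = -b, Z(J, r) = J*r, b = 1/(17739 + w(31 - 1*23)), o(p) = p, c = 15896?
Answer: 11501907/282106312 ≈ 0.040772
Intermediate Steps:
b = 1/17747 (b = 1/(17739 + (31 - 1*23)) = 1/(17739 + (31 - 23)) = 1/(17739 + 8) = 1/17747 ≈ 5.6348e-5)
d = -1/17747 (d = -1*1/17747 = -1/17747 ≈ -5.6348e-5)
d - Z(59, o(-11))/c = -1/17747 - 59*(-11)/15896 = -1/17747 - (-649)/15896 = -1/17747 - 1*(-649/15896) = -1/17747 + 649/15896 = 11501907/282106312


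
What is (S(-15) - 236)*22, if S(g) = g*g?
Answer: -242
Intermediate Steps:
S(g) = g²
(S(-15) - 236)*22 = ((-15)² - 236)*22 = (225 - 236)*22 = -11*22 = -242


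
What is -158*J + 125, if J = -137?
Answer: 21771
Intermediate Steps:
-158*J + 125 = -158*(-137) + 125 = 21646 + 125 = 21771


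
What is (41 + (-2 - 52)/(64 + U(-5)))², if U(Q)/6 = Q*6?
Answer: 5784025/3364 ≈ 1719.4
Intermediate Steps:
U(Q) = 36*Q (U(Q) = 6*(Q*6) = 6*(6*Q) = 36*Q)
(41 + (-2 - 52)/(64 + U(-5)))² = (41 + (-2 - 52)/(64 + 36*(-5)))² = (41 - 54/(64 - 180))² = (41 - 54/(-116))² = (41 - 54*(-1/116))² = (41 + 27/58)² = (2405/58)² = 5784025/3364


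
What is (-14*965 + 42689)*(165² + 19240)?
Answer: 1355802235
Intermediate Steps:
(-14*965 + 42689)*(165² + 19240) = (-13510 + 42689)*(27225 + 19240) = 29179*46465 = 1355802235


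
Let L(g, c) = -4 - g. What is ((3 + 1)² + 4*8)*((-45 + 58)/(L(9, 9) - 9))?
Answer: -312/11 ≈ -28.364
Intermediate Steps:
((3 + 1)² + 4*8)*((-45 + 58)/(L(9, 9) - 9)) = ((3 + 1)² + 4*8)*((-45 + 58)/((-4 - 1*9) - 9)) = (4² + 32)*(13/((-4 - 9) - 9)) = (16 + 32)*(13/(-13 - 9)) = 48*(13/(-22)) = 48*(13*(-1/22)) = 48*(-13/22) = -312/11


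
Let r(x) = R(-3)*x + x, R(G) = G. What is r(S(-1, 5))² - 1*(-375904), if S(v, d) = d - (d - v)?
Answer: 375908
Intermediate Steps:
S(v, d) = v (S(v, d) = d + (v - d) = v)
r(x) = -2*x (r(x) = -3*x + x = -2*x)
r(S(-1, 5))² - 1*(-375904) = (-2*(-1))² - 1*(-375904) = 2² + 375904 = 4 + 375904 = 375908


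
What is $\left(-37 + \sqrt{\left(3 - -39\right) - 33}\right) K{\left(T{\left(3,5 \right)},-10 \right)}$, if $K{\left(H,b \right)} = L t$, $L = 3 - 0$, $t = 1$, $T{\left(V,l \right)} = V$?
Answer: $-102$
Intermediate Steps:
$L = 3$ ($L = 3 + 0 = 3$)
$K{\left(H,b \right)} = 3$ ($K{\left(H,b \right)} = 3 \cdot 1 = 3$)
$\left(-37 + \sqrt{\left(3 - -39\right) - 33}\right) K{\left(T{\left(3,5 \right)},-10 \right)} = \left(-37 + \sqrt{\left(3 - -39\right) - 33}\right) 3 = \left(-37 + \sqrt{\left(3 + 39\right) - 33}\right) 3 = \left(-37 + \sqrt{42 - 33}\right) 3 = \left(-37 + \sqrt{9}\right) 3 = \left(-37 + 3\right) 3 = \left(-34\right) 3 = -102$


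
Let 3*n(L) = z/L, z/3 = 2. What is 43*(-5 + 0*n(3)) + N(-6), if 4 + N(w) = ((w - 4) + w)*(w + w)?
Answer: -27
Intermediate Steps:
z = 6 (z = 3*2 = 6)
n(L) = 2/L (n(L) = (6/L)/3 = 2/L)
N(w) = -4 + 2*w*(-4 + 2*w) (N(w) = -4 + ((w - 4) + w)*(w + w) = -4 + ((-4 + w) + w)*(2*w) = -4 + (-4 + 2*w)*(2*w) = -4 + 2*w*(-4 + 2*w))
43*(-5 + 0*n(3)) + N(-6) = 43*(-5 + 0*(2/3)) + (-4 - 8*(-6) + 4*(-6)²) = 43*(-5 + 0*(2*(⅓))) + (-4 + 48 + 4*36) = 43*(-5 + 0*(⅔)) + (-4 + 48 + 144) = 43*(-5 + 0) + 188 = 43*(-5) + 188 = -215 + 188 = -27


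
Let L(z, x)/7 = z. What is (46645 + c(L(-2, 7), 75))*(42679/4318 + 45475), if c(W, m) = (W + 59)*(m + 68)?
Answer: 5212554967660/2159 ≈ 2.4143e+9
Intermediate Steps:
L(z, x) = 7*z
c(W, m) = (59 + W)*(68 + m)
(46645 + c(L(-2, 7), 75))*(42679/4318 + 45475) = (46645 + (4012 + 59*75 + 68*(7*(-2)) + (7*(-2))*75))*(42679/4318 + 45475) = (46645 + (4012 + 4425 + 68*(-14) - 14*75))*(42679*(1/4318) + 45475) = (46645 + (4012 + 4425 - 952 - 1050))*(42679/4318 + 45475) = (46645 + 6435)*(196403729/4318) = 53080*(196403729/4318) = 5212554967660/2159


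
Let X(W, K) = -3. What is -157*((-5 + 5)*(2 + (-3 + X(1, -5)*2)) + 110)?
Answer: -17270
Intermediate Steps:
-157*((-5 + 5)*(2 + (-3 + X(1, -5)*2)) + 110) = -157*((-5 + 5)*(2 + (-3 - 3*2)) + 110) = -157*(0*(2 + (-3 - 6)) + 110) = -157*(0*(2 - 9) + 110) = -157*(0*(-7) + 110) = -157*(0 + 110) = -157*110 = -17270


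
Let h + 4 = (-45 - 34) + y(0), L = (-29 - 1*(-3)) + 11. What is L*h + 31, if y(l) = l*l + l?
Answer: 1276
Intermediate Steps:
y(l) = l + l² (y(l) = l² + l = l + l²)
L = -15 (L = (-29 + 3) + 11 = -26 + 11 = -15)
h = -83 (h = -4 + ((-45 - 34) + 0*(1 + 0)) = -4 + (-79 + 0*1) = -4 + (-79 + 0) = -4 - 79 = -83)
L*h + 31 = -15*(-83) + 31 = 1245 + 31 = 1276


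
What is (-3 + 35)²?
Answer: 1024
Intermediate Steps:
(-3 + 35)² = 32² = 1024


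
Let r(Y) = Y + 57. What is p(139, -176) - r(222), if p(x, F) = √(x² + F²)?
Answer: -279 + √50297 ≈ -54.730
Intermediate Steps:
p(x, F) = √(F² + x²)
r(Y) = 57 + Y
p(139, -176) - r(222) = √((-176)² + 139²) - (57 + 222) = √(30976 + 19321) - 1*279 = √50297 - 279 = -279 + √50297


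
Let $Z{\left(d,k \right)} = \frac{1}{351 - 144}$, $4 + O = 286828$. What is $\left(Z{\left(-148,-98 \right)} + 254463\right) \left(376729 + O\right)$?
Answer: $\frac{34951885880626}{207} \approx 1.6885 \cdot 10^{11}$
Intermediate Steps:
$O = 286824$ ($O = -4 + 286828 = 286824$)
$Z{\left(d,k \right)} = \frac{1}{207}$ ($Z{\left(d,k \right)} = \frac{1}{351 - 144} = \frac{1}{207}$)
$\left(Z{\left(-148,-98 \right)} + 254463\right) \left(376729 + O\right) = \left(\frac{1}{207} + 254463\right) \left(376729 + 286824\right) = \frac{52673842}{207} \cdot 663553 = \frac{34951885880626}{207}$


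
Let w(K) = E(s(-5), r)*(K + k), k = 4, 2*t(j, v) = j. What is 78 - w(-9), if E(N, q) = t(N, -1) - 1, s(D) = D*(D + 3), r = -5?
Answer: 98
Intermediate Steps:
t(j, v) = j/2
s(D) = D*(3 + D)
E(N, q) = -1 + N/2 (E(N, q) = N/2 - 1 = -1 + N/2)
w(K) = 16 + 4*K (w(K) = (-1 + (-5*(3 - 5))/2)*(K + 4) = (-1 + (-5*(-2))/2)*(4 + K) = (-1 + (1/2)*10)*(4 + K) = (-1 + 5)*(4 + K) = 4*(4 + K) = 16 + 4*K)
78 - w(-9) = 78 - (16 + 4*(-9)) = 78 - (16 - 36) = 78 - 1*(-20) = 78 + 20 = 98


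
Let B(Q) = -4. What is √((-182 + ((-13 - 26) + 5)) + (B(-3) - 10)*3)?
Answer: I*√258 ≈ 16.062*I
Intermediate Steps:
√((-182 + ((-13 - 26) + 5)) + (B(-3) - 10)*3) = √((-182 + ((-13 - 26) + 5)) + (-4 - 10)*3) = √((-182 + (-39 + 5)) - 14*3) = √((-182 - 34) - 42) = √(-216 - 42) = √(-258) = I*√258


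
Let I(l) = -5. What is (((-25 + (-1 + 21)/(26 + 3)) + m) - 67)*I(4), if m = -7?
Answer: 14255/29 ≈ 491.55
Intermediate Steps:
(((-25 + (-1 + 21)/(26 + 3)) + m) - 67)*I(4) = (((-25 + (-1 + 21)/(26 + 3)) - 7) - 67)*(-5) = (((-25 + 20/29) - 7) - 67)*(-5) = ((-705/29 - 7) - 67)*(-5) = (-908/29 - 67)*(-5) = -2851/29*(-5) = 14255/29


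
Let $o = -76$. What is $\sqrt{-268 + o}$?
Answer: $2 i \sqrt{86} \approx 18.547 i$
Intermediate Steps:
$\sqrt{-268 + o} = \sqrt{-268 - 76} = \sqrt{-344} = 2 i \sqrt{86}$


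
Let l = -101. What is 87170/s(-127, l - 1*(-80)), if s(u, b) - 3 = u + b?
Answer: -17434/29 ≈ -601.17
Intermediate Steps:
s(u, b) = 3 + b + u (s(u, b) = 3 + (u + b) = 3 + (b + u) = 3 + b + u)
87170/s(-127, l - 1*(-80)) = 87170/(3 + (-101 - 1*(-80)) - 127) = 87170/(3 + (-101 + 80) - 127) = 87170/(3 - 21 - 127) = 87170/(-145) = 87170*(-1/145) = -17434/29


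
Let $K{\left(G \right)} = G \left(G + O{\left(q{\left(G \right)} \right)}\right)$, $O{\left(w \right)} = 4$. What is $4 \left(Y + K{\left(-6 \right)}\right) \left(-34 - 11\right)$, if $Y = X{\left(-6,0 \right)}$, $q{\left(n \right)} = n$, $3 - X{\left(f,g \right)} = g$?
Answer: $-2700$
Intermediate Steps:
$X{\left(f,g \right)} = 3 - g$
$K{\left(G \right)} = G \left(4 + G\right)$ ($K{\left(G \right)} = G \left(G + 4\right) = G \left(4 + G\right)$)
$Y = 3$ ($Y = 3 - 0 = 3 + 0 = 3$)
$4 \left(Y + K{\left(-6 \right)}\right) \left(-34 - 11\right) = 4 \left(3 - 6 \left(4 - 6\right)\right) \left(-34 - 11\right) = 4 \left(3 - -12\right) \left(-45\right) = 4 \left(3 + 12\right) \left(-45\right) = 4 \cdot 15 \left(-45\right) = 4 \left(-675\right) = -2700$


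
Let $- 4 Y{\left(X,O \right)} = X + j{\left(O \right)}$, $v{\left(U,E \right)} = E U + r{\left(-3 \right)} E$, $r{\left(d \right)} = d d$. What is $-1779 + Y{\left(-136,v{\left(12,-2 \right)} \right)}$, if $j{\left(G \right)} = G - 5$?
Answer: $- \frac{6933}{4} \approx -1733.3$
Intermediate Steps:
$r{\left(d \right)} = d^{2}$
$j{\left(G \right)} = -5 + G$ ($j{\left(G \right)} = G - 5 = -5 + G$)
$v{\left(U,E \right)} = 9 E + E U$ ($v{\left(U,E \right)} = E U + \left(-3\right)^{2} E = E U + 9 E = 9 E + E U$)
$Y{\left(X,O \right)} = \frac{5}{4} - \frac{O}{4} - \frac{X}{4}$ ($Y{\left(X,O \right)} = - \frac{X + \left(-5 + O\right)}{4} = - \frac{-5 + O + X}{4} = \frac{5}{4} - \frac{O}{4} - \frac{X}{4}$)
$-1779 + Y{\left(-136,v{\left(12,-2 \right)} \right)} = -1779 - \left(- \frac{141}{4} + \frac{1}{4} \left(-2\right) \left(9 + 12\right)\right) = -1779 + \left(\frac{5}{4} - \frac{\left(-2\right) 21}{4} + 34\right) = -1779 + \left(\frac{5}{4} - - \frac{21}{2} + 34\right) = -1779 + \left(\frac{5}{4} + \frac{21}{2} + 34\right) = -1779 + \frac{183}{4} = - \frac{6933}{4}$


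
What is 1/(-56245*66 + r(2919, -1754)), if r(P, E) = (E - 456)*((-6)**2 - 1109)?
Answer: -1/1340840 ≈ -7.4580e-7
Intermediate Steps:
r(P, E) = 489288 - 1073*E (r(P, E) = (-456 + E)*(36 - 1109) = (-456 + E)*(-1073) = 489288 - 1073*E)
1/(-56245*66 + r(2919, -1754)) = 1/(-56245*66 + (489288 - 1073*(-1754))) = 1/(-3712170 + (489288 + 1882042)) = 1/(-3712170 + 2371330) = 1/(-1340840) = -1/1340840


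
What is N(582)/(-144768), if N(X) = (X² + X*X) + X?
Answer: -113005/24128 ≈ -4.6836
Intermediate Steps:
N(X) = X + 2*X² (N(X) = (X² + X²) + X = 2*X² + X = X + 2*X²)
N(582)/(-144768) = (582*(1 + 2*582))/(-144768) = (582*(1 + 1164))*(-1/144768) = (582*1165)*(-1/144768) = 678030*(-1/144768) = -113005/24128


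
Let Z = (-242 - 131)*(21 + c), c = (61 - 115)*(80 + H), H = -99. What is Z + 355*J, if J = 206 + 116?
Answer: -276221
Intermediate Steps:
J = 322
c = 1026 (c = (61 - 115)*(80 - 99) = -54*(-19) = 1026)
Z = -390531 (Z = (-242 - 131)*(21 + 1026) = -373*1047 = -390531)
Z + 355*J = -390531 + 355*322 = -390531 + 114310 = -276221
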